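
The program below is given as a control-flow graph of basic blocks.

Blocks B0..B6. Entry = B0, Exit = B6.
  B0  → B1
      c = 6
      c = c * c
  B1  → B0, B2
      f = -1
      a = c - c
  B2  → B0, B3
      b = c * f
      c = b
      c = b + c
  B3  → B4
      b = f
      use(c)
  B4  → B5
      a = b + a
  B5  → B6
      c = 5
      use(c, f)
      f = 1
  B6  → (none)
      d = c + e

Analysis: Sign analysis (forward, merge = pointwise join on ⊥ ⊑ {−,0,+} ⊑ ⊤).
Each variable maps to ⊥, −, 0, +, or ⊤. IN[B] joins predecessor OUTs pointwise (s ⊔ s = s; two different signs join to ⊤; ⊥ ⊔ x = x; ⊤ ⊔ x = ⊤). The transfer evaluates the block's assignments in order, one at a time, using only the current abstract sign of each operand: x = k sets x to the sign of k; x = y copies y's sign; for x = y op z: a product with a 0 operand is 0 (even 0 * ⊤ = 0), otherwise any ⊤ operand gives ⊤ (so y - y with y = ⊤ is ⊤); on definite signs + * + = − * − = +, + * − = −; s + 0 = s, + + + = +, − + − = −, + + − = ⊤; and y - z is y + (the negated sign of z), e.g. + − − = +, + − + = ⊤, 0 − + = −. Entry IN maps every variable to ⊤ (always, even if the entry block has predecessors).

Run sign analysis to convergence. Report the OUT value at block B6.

Per-block solution:
  B0: | IN=(all ⊤) | OUT={c:+; rest ⊤}
  B1: | IN={c:+; rest ⊤} | OUT={c:+, f:-; rest ⊤}
  B2: | IN={c:+, f:-; rest ⊤} | OUT={b:-, c:-, f:-; rest ⊤}
  B3: | IN={b:-, c:-, f:-; rest ⊤} | OUT={b:-, c:-, f:-; rest ⊤}
  B4: | IN={b:-, c:-, f:-; rest ⊤} | OUT={b:-, c:-, f:-; rest ⊤}
  B5: | IN={b:-, c:-, f:-; rest ⊤} | OUT={b:-, c:+, f:+; rest ⊤}
  B6: | IN={b:-, c:+, f:+; rest ⊤} | OUT={b:-, c:+, f:+; rest ⊤}

Merge at B6: IN[B6] = OUT[B5] = {a: ⊤, b: -, c: +, d: ⊤, e: ⊤, f: +}
Applying B6's transfer function to that IN value gives OUT[B6] (row B6 above).

Answer: {a: ⊤, b: -, c: +, d: ⊤, e: ⊤, f: +}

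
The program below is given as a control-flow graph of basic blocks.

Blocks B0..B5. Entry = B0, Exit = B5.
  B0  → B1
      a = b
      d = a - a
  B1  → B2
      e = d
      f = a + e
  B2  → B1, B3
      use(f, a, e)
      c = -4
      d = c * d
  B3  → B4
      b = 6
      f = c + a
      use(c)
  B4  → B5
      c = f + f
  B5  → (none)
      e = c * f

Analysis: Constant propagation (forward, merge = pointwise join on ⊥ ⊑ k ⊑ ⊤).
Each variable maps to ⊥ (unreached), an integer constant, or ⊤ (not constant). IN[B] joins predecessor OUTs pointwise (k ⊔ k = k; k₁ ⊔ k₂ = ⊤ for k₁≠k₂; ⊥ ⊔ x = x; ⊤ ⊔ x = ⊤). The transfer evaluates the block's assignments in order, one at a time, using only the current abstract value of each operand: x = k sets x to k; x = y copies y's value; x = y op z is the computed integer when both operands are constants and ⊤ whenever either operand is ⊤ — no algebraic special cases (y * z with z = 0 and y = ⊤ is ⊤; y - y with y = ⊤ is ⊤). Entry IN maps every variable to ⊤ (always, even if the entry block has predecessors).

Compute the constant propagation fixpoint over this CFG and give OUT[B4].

Per-block solution:
  B0:  IN=(all ⊤)  OUT=(all ⊤)
  B1:  IN=(all ⊤)  OUT=(all ⊤)
  B2:  IN=(all ⊤)  OUT={c:-4; rest ⊤}
  B3:  IN={c:-4; rest ⊤}  OUT={b:6, c:-4; rest ⊤}
  B4:  IN={b:6, c:-4; rest ⊤}  OUT={b:6; rest ⊤}
  B5:  IN={b:6; rest ⊤}  OUT={b:6; rest ⊤}

Merge at B4: IN[B4] = OUT[B3] = {a: ⊤, b: 6, c: -4, d: ⊤, e: ⊤, f: ⊤}
Applying B4's transfer function to that IN value gives OUT[B4] (row B4 above).

Answer: {a: ⊤, b: 6, c: ⊤, d: ⊤, e: ⊤, f: ⊤}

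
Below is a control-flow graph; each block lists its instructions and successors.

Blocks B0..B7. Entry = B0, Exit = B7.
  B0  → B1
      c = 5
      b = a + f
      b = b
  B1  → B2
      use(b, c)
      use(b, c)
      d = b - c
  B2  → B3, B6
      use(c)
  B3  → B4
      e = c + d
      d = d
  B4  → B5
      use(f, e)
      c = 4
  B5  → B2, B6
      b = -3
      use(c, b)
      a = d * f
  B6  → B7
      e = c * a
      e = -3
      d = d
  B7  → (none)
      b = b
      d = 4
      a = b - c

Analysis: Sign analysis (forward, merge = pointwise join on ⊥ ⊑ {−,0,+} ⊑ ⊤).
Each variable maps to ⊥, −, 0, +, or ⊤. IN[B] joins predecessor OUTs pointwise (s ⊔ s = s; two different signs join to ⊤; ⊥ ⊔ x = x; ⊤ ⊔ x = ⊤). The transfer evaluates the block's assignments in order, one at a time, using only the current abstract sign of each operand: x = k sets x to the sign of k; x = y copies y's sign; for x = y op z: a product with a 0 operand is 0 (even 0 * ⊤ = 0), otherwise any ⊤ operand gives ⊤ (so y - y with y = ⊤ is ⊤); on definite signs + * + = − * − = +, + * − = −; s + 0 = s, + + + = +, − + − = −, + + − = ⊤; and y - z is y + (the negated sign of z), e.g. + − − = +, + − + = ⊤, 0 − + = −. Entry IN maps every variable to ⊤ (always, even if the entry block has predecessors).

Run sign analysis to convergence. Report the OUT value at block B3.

Answer: {a: ⊤, b: ⊤, c: +, d: ⊤, e: ⊤, f: ⊤}

Derivation:
Converged values:
  B0:   IN=(all ⊤)   OUT={c:+; rest ⊤}
  B1:   IN={c:+; rest ⊤}   OUT={c:+; rest ⊤}
  B2:   IN={c:+; rest ⊤}   OUT={c:+; rest ⊤}
  B3:   IN={c:+; rest ⊤}   OUT={c:+; rest ⊤}
  B4:   IN={c:+; rest ⊤}   OUT={c:+; rest ⊤}
  B5:   IN={c:+; rest ⊤}   OUT={b:-, c:+; rest ⊤}
  B6:   IN={c:+; rest ⊤}   OUT={c:+, e:-; rest ⊤}
  B7:   IN={c:+, e:-; rest ⊤}   OUT={c:+, d:+, e:-; rest ⊤}

Merge at B3: IN[B3] = OUT[B2] = {a: ⊤, b: ⊤, c: +, d: ⊤, e: ⊤, f: ⊤}
Applying B3's transfer function to that IN value gives OUT[B3] (row B3 above).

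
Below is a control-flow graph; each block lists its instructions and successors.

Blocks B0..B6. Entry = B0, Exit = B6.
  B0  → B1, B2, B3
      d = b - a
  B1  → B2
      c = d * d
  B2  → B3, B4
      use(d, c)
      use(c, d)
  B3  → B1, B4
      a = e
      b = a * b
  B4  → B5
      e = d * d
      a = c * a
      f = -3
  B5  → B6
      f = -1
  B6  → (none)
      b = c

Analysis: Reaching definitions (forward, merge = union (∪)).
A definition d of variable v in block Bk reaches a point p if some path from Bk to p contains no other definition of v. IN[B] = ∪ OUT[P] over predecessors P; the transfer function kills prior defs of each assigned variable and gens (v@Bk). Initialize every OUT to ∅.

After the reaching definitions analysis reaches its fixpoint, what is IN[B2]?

Answer: {a@B3, b@B3, c@B1, d@B0}

Derivation:
Per-block solution:
  B0:  IN={}  OUT={d@B0}
  B1:  IN={a@B3, b@B3, c@B1, d@B0}  OUT={a@B3, b@B3, c@B1, d@B0}
  B2:  IN={a@B3, b@B3, c@B1, d@B0}  OUT={a@B3, b@B3, c@B1, d@B0}
  B3:  IN={a@B3, b@B3, c@B1, d@B0}  OUT={a@B3, b@B3, c@B1, d@B0}
  B4:  IN={a@B3, b@B3, c@B1, d@B0}  OUT={a@B4, b@B3, c@B1, d@B0, e@B4, f@B4}
  B5:  IN={a@B4, b@B3, c@B1, d@B0, e@B4, f@B4}  OUT={a@B4, b@B3, c@B1, d@B0, e@B4, f@B5}
  B6:  IN={a@B4, b@B3, c@B1, d@B0, e@B4, f@B5}  OUT={a@B4, b@B6, c@B1, d@B0, e@B4, f@B5}

Merge at B2: IN[B2] = OUT[B0] ⊔ OUT[B1] = {a@B3, b@B3, c@B1, d@B0}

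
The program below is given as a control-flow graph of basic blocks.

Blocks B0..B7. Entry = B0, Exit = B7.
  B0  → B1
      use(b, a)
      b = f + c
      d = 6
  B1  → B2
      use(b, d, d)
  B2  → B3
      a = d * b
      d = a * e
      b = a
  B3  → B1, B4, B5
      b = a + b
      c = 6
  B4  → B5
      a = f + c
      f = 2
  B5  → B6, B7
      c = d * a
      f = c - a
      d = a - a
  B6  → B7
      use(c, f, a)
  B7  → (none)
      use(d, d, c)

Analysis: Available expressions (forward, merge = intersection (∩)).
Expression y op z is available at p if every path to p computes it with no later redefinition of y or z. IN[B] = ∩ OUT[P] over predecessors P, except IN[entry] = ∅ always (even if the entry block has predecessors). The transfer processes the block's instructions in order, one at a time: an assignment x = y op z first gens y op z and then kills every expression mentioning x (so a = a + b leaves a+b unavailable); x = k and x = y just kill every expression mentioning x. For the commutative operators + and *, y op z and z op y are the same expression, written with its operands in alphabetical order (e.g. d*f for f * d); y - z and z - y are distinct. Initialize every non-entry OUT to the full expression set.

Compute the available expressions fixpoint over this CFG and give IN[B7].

Per-block solution:
  B0:   IN={}   OUT={c+f}
  B1:   IN={}   OUT={}
  B2:   IN={}   OUT={a*e}
  B3:   IN={a*e}   OUT={a*e}
  B4:   IN={a*e}   OUT={}
  B5:   IN={}   OUT={a-a, c-a}
  B6:   IN={a-a, c-a}   OUT={a-a, c-a}
  B7:   IN={a-a, c-a}   OUT={a-a, c-a}

Merge at B7: IN[B7] = OUT[B5] ∩ OUT[B6] = {a-a, c-a}

Answer: {a-a, c-a}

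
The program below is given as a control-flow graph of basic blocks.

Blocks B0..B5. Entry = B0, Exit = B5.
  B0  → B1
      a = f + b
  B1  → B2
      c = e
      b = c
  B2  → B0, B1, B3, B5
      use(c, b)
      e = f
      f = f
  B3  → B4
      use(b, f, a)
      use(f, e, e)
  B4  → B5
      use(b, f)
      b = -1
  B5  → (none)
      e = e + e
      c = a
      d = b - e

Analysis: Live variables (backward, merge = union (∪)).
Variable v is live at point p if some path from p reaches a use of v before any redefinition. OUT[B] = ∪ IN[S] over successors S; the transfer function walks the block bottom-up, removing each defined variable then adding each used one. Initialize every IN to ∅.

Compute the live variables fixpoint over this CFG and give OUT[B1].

Answer: {a, b, c, f}

Derivation:
Fixpoint table:
  B0:  IN={b, e, f}  OUT={a, e, f}
  B1:  IN={a, e, f}  OUT={a, b, c, f}
  B2:  IN={a, b, c, f}  OUT={a, b, e, f}
  B3:  IN={a, b, e, f}  OUT={a, b, e, f}
  B4:  IN={a, b, e, f}  OUT={a, b, e}
  B5:  IN={a, b, e}  OUT={}

Merge at B1: OUT[B1] = IN[B2] = {a, b, c, f}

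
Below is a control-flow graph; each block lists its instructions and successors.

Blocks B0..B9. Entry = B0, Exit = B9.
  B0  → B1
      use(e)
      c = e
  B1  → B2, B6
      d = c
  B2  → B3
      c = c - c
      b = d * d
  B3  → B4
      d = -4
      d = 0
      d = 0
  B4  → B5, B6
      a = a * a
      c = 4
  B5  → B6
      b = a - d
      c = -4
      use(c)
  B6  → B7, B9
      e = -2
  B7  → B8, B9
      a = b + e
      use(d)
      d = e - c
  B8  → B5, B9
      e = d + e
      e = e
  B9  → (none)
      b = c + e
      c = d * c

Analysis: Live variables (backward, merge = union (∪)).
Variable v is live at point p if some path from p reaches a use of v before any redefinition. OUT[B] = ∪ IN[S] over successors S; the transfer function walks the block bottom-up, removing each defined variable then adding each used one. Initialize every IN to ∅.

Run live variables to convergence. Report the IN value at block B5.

Converged values:
  B0:  IN={a, b, e}  OUT={a, b, c}
  B1:  IN={a, b, c}  OUT={a, b, c, d}
  B2:  IN={a, c, d}  OUT={a, b}
  B3:  IN={a, b}  OUT={a, b, d}
  B4:  IN={a, b, d}  OUT={a, b, c, d}
  B5:  IN={a, d}  OUT={b, c, d}
  B6:  IN={b, c, d}  OUT={b, c, d, e}
  B7:  IN={b, c, d, e}  OUT={a, c, d, e}
  B8:  IN={a, c, d, e}  OUT={a, c, d, e}
  B9:  IN={c, d, e}  OUT={}

Merge at B5: OUT[B5] = IN[B6] = {b, c, d}
Applying B5's transfer function to that OUT value gives IN[B5] (row B5 above).

Answer: {a, d}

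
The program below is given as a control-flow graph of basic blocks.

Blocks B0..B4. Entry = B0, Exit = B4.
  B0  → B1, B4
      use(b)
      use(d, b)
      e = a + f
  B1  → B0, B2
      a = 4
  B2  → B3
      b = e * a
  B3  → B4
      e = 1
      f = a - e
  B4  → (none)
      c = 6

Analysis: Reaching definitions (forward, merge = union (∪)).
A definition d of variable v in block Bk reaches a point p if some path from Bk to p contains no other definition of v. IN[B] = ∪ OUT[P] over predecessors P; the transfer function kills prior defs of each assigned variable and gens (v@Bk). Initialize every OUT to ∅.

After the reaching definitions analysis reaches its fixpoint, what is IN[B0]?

Converged values:
  B0:  IN={a@B1, e@B0}  OUT={a@B1, e@B0}
  B1:  IN={a@B1, e@B0}  OUT={a@B1, e@B0}
  B2:  IN={a@B1, e@B0}  OUT={a@B1, b@B2, e@B0}
  B3:  IN={a@B1, b@B2, e@B0}  OUT={a@B1, b@B2, e@B3, f@B3}
  B4:  IN={a@B1, b@B2, e@B0, e@B3, f@B3}  OUT={a@B1, b@B2, c@B4, e@B0, e@B3, f@B3}

Merge at B0 (entry node, so the boundary value {} is joined with the incoming edge(s)): IN[B0] = {} ⊔ OUT[B1] = {a@B1, e@B0}

Answer: {a@B1, e@B0}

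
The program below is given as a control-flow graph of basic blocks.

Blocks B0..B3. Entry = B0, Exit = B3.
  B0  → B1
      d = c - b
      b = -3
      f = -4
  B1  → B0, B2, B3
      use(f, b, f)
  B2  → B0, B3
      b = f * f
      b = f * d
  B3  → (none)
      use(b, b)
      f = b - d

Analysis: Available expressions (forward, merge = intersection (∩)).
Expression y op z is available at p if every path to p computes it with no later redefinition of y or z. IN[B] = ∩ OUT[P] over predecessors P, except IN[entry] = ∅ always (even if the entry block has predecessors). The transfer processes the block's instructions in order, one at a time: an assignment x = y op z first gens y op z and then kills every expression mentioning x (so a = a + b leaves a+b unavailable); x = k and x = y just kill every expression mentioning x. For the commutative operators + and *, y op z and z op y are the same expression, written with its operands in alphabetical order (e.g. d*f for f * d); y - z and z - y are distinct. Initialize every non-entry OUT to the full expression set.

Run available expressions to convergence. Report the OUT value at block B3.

Per-block solution:
  B0: | IN={} | OUT={}
  B1: | IN={} | OUT={}
  B2: | IN={} | OUT={d*f, f*f}
  B3: | IN={} | OUT={b-d}

Merge at B3: IN[B3] = OUT[B1] ∩ OUT[B2] = {}
Applying B3's transfer function to that IN value gives OUT[B3] (row B3 above).

Answer: {b-d}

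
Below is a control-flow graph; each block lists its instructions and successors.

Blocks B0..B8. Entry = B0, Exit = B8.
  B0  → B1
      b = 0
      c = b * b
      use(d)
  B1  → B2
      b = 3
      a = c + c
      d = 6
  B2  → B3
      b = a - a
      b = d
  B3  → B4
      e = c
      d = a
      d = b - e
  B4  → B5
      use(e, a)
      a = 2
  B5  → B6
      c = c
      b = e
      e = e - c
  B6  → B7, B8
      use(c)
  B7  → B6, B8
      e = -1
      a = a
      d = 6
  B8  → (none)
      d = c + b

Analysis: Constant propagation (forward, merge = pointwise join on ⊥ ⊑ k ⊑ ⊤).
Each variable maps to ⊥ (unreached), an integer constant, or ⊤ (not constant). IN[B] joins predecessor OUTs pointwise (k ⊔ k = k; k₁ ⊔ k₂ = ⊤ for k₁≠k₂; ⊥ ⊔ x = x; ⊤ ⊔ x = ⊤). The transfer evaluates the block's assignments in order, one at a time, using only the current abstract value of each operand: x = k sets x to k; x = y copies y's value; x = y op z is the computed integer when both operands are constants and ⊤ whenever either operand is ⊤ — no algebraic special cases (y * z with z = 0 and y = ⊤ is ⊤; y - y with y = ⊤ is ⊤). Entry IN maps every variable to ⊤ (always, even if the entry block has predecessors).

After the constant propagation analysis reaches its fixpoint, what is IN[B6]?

Answer: {a: 2, b: 0, c: 0, d: 6, e: ⊤, f: ⊤}

Derivation:
Converged values:
  B0:   IN=(all ⊤)   OUT={b:0, c:0; rest ⊤}
  B1:   IN={b:0, c:0; rest ⊤}   OUT={a:0, b:3, c:0, d:6; rest ⊤}
  B2:   IN={a:0, b:3, c:0, d:6; rest ⊤}   OUT={a:0, b:6, c:0, d:6; rest ⊤}
  B3:   IN={a:0, b:6, c:0, d:6; rest ⊤}   OUT={a:0, b:6, c:0, d:6, e:0; rest ⊤}
  B4:   IN={a:0, b:6, c:0, d:6, e:0; rest ⊤}   OUT={a:2, b:6, c:0, d:6, e:0; rest ⊤}
  B5:   IN={a:2, b:6, c:0, d:6, e:0; rest ⊤}   OUT={a:2, b:0, c:0, d:6, e:0; rest ⊤}
  B6:   IN={a:2, b:0, c:0, d:6; rest ⊤}   OUT={a:2, b:0, c:0, d:6; rest ⊤}
  B7:   IN={a:2, b:0, c:0, d:6; rest ⊤}   OUT={a:2, b:0, c:0, d:6, e:-1; rest ⊤}
  B8:   IN={a:2, b:0, c:0, d:6; rest ⊤}   OUT={a:2, b:0, c:0, d:0; rest ⊤}

Merge at B6: IN[B6] = OUT[B5] ⊔ OUT[B7] = {a: 2, b: 0, c: 0, d: 6, e: ⊤, f: ⊤}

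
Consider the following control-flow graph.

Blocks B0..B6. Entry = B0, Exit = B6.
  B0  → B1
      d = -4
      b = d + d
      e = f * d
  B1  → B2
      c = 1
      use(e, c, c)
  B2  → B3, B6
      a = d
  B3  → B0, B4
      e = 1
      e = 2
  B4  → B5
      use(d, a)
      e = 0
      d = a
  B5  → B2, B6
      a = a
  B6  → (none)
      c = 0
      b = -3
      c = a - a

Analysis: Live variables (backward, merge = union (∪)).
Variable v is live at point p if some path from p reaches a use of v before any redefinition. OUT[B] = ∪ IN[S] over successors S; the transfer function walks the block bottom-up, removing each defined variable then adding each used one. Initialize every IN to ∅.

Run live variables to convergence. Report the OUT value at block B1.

Answer: {d, f}

Trace:
Fixpoint table:
  B0: | IN={f} | OUT={d, e, f}
  B1: | IN={d, e, f} | OUT={d, f}
  B2: | IN={d, f} | OUT={a, d, f}
  B3: | IN={a, d, f} | OUT={a, d, f}
  B4: | IN={a, d, f} | OUT={a, d, f}
  B5: | IN={a, d, f} | OUT={a, d, f}
  B6: | IN={a} | OUT={}

Merge at B1: OUT[B1] = IN[B2] = {d, f}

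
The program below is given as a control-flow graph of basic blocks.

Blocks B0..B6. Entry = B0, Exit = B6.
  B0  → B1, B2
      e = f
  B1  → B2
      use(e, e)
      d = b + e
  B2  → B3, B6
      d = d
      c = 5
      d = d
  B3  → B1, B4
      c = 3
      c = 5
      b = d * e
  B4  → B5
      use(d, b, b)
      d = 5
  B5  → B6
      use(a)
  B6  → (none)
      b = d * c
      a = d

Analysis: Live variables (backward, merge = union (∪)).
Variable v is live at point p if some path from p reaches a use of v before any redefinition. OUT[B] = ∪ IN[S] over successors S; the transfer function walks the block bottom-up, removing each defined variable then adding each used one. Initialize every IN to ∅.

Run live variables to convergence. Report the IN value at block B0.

Converged values:
  B0:   IN={a, b, d, f}   OUT={a, b, d, e}
  B1:   IN={a, b, e}   OUT={a, d, e}
  B2:   IN={a, d, e}   OUT={a, c, d, e}
  B3:   IN={a, d, e}   OUT={a, b, c, d, e}
  B4:   IN={a, b, c, d}   OUT={a, c, d}
  B5:   IN={a, c, d}   OUT={c, d}
  B6:   IN={c, d}   OUT={}

Merge at B0: OUT[B0] = IN[B1] ⊔ IN[B2] = {a, b, d, e}
Applying B0's transfer function to that OUT value gives IN[B0] (row B0 above).

Answer: {a, b, d, f}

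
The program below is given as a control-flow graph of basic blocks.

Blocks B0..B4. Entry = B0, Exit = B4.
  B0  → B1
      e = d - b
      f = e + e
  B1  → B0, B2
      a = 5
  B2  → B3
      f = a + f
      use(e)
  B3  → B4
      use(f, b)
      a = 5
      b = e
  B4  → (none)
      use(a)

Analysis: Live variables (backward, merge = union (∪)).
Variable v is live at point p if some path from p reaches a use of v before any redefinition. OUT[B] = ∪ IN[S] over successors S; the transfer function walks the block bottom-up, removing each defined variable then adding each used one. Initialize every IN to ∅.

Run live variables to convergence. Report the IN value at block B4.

Answer: {a}

Trace:
Converged values:
  B0: | IN={b, d} | OUT={b, d, e, f}
  B1: | IN={b, d, e, f} | OUT={a, b, d, e, f}
  B2: | IN={a, b, e, f} | OUT={b, e, f}
  B3: | IN={b, e, f} | OUT={a}
  B4: | IN={a} | OUT={}

B4 is the boundary node: OUT[B4] = {}
Applying B4's transfer function to that OUT value gives IN[B4] (row B4 above).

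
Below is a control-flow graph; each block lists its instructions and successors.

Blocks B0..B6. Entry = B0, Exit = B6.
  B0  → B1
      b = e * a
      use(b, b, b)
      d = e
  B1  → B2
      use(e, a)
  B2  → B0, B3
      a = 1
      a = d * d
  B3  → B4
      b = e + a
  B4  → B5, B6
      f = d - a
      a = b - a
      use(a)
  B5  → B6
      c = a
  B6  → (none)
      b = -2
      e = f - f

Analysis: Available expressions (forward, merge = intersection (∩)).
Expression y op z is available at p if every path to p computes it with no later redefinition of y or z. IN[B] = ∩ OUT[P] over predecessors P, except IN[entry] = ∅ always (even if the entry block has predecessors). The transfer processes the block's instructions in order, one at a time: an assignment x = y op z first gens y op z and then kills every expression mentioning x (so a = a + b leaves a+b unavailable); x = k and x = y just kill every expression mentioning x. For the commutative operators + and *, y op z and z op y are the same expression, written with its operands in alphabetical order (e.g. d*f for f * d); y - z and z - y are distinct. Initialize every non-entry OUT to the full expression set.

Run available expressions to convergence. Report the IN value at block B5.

Answer: {d*d}

Working:
Fixpoint table:
  B0: | IN={} | OUT={a*e}
  B1: | IN={a*e} | OUT={a*e}
  B2: | IN={a*e} | OUT={d*d}
  B3: | IN={d*d} | OUT={a+e, d*d}
  B4: | IN={a+e, d*d} | OUT={d*d}
  B5: | IN={d*d} | OUT={d*d}
  B6: | IN={d*d} | OUT={d*d, f-f}

Merge at B5: IN[B5] = OUT[B4] = {d*d}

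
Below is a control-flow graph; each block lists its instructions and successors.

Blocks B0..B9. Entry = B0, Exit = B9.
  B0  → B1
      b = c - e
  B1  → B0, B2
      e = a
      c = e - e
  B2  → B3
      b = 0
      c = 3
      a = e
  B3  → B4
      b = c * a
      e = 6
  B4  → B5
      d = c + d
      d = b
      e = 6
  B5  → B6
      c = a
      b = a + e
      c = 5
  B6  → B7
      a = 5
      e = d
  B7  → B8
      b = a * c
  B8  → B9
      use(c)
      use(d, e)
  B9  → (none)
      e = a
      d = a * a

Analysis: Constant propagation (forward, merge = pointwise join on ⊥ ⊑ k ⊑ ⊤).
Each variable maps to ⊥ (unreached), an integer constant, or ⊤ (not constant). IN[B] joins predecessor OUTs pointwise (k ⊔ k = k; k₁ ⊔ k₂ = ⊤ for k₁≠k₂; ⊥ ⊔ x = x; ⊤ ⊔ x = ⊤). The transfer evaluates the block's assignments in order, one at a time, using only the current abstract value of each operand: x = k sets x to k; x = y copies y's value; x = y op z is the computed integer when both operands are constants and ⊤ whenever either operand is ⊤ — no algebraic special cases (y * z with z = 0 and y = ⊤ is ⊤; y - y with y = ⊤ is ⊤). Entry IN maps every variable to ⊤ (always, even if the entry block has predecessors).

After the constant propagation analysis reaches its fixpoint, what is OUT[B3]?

Answer: {a: ⊤, b: ⊤, c: 3, d: ⊤, e: 6, f: ⊤}

Derivation:
Fixpoint table:
  B0:   IN=(all ⊤)   OUT=(all ⊤)
  B1:   IN=(all ⊤)   OUT=(all ⊤)
  B2:   IN=(all ⊤)   OUT={b:0, c:3; rest ⊤}
  B3:   IN={b:0, c:3; rest ⊤}   OUT={c:3, e:6; rest ⊤}
  B4:   IN={c:3, e:6; rest ⊤}   OUT={c:3, e:6; rest ⊤}
  B5:   IN={c:3, e:6; rest ⊤}   OUT={c:5, e:6; rest ⊤}
  B6:   IN={c:5, e:6; rest ⊤}   OUT={a:5, c:5; rest ⊤}
  B7:   IN={a:5, c:5; rest ⊤}   OUT={a:5, b:25, c:5; rest ⊤}
  B8:   IN={a:5, b:25, c:5; rest ⊤}   OUT={a:5, b:25, c:5; rest ⊤}
  B9:   IN={a:5, b:25, c:5; rest ⊤}   OUT={a:5, b:25, c:5, d:25, e:5; rest ⊤}

Merge at B3: IN[B3] = OUT[B2] = {a: ⊤, b: 0, c: 3, d: ⊤, e: ⊤, f: ⊤}
Applying B3's transfer function to that IN value gives OUT[B3] (row B3 above).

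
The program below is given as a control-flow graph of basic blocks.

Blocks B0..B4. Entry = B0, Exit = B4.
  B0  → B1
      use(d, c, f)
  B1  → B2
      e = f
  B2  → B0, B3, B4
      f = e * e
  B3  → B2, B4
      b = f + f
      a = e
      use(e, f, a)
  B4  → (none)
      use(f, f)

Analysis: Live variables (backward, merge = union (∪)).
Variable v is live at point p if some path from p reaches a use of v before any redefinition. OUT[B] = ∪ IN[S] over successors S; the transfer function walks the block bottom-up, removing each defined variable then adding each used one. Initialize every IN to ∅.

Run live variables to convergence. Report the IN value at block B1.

Answer: {c, d, f}

Working:
Per-block solution:
  B0:  IN={c, d, f}  OUT={c, d, f}
  B1:  IN={c, d, f}  OUT={c, d, e}
  B2:  IN={c, d, e}  OUT={c, d, e, f}
  B3:  IN={c, d, e, f}  OUT={c, d, e, f}
  B4:  IN={f}  OUT={}

Merge at B1: OUT[B1] = IN[B2] = {c, d, e}
Applying B1's transfer function to that OUT value gives IN[B1] (row B1 above).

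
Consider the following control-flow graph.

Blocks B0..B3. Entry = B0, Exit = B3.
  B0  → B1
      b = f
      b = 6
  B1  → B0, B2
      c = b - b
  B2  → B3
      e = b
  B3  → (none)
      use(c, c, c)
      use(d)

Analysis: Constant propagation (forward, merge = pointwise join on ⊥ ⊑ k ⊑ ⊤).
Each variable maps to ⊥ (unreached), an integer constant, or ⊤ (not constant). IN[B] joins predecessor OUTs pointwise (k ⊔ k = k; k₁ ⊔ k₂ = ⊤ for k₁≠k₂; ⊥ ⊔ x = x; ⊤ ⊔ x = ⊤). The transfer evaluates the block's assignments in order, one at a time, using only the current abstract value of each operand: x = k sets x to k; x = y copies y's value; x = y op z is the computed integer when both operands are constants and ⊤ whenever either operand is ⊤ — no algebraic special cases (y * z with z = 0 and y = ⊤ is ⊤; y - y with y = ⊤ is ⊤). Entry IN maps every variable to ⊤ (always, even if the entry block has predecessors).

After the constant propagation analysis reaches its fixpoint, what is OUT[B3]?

Per-block solution:
  B0: | IN=(all ⊤) | OUT={b:6; rest ⊤}
  B1: | IN={b:6; rest ⊤} | OUT={b:6, c:0; rest ⊤}
  B2: | IN={b:6, c:0; rest ⊤} | OUT={b:6, c:0, e:6; rest ⊤}
  B3: | IN={b:6, c:0, e:6; rest ⊤} | OUT={b:6, c:0, e:6; rest ⊤}

Merge at B3: IN[B3] = OUT[B2] = {a: ⊤, b: 6, c: 0, d: ⊤, e: 6, f: ⊤}
Applying B3's transfer function to that IN value gives OUT[B3] (row B3 above).

Answer: {a: ⊤, b: 6, c: 0, d: ⊤, e: 6, f: ⊤}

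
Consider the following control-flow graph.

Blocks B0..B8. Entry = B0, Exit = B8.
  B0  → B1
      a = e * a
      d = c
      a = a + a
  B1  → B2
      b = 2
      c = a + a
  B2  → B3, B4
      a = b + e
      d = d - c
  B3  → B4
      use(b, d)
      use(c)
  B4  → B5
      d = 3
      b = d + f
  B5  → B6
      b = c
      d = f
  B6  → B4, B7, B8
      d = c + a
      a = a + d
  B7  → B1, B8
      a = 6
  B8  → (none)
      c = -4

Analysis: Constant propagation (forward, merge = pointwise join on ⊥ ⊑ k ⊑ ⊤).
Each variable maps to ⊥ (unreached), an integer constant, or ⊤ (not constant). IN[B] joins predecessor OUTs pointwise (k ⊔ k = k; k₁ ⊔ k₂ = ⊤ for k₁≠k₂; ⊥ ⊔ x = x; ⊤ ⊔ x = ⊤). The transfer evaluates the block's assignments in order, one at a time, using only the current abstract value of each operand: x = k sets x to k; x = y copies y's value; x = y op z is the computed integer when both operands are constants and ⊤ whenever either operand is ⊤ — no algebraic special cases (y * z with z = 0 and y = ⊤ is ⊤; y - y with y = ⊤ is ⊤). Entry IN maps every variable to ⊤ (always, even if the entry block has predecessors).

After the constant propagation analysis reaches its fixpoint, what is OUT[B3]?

Answer: {a: ⊤, b: 2, c: ⊤, d: ⊤, e: ⊤, f: ⊤}

Trace:
Per-block solution:
  B0: | IN=(all ⊤) | OUT=(all ⊤)
  B1: | IN=(all ⊤) | OUT={b:2; rest ⊤}
  B2: | IN={b:2; rest ⊤} | OUT={b:2; rest ⊤}
  B3: | IN={b:2; rest ⊤} | OUT={b:2; rest ⊤}
  B4: | IN=(all ⊤) | OUT={d:3; rest ⊤}
  B5: | IN={d:3; rest ⊤} | OUT=(all ⊤)
  B6: | IN=(all ⊤) | OUT=(all ⊤)
  B7: | IN=(all ⊤) | OUT={a:6; rest ⊤}
  B8: | IN=(all ⊤) | OUT={c:-4; rest ⊤}

Merge at B3: IN[B3] = OUT[B2] = {a: ⊤, b: 2, c: ⊤, d: ⊤, e: ⊤, f: ⊤}
Applying B3's transfer function to that IN value gives OUT[B3] (row B3 above).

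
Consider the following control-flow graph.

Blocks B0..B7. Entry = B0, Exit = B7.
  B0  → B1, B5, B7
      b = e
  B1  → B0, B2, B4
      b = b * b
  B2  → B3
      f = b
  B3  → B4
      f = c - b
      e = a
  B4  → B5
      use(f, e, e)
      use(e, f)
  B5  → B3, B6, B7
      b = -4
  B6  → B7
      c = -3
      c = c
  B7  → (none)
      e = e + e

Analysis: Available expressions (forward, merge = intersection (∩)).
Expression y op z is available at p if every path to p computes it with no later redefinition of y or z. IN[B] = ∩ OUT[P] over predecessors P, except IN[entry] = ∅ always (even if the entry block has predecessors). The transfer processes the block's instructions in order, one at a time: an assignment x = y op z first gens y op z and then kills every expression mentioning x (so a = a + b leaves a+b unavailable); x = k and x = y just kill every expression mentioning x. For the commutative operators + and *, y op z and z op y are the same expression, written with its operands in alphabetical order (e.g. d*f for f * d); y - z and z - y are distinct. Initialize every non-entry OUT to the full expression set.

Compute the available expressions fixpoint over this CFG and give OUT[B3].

Per-block solution:
  B0: | IN={} | OUT={}
  B1: | IN={} | OUT={}
  B2: | IN={} | OUT={}
  B3: | IN={} | OUT={c-b}
  B4: | IN={} | OUT={}
  B5: | IN={} | OUT={}
  B6: | IN={} | OUT={}
  B7: | IN={} | OUT={}

Merge at B3: IN[B3] = OUT[B2] ∩ OUT[B5] = {}
Applying B3's transfer function to that IN value gives OUT[B3] (row B3 above).

Answer: {c-b}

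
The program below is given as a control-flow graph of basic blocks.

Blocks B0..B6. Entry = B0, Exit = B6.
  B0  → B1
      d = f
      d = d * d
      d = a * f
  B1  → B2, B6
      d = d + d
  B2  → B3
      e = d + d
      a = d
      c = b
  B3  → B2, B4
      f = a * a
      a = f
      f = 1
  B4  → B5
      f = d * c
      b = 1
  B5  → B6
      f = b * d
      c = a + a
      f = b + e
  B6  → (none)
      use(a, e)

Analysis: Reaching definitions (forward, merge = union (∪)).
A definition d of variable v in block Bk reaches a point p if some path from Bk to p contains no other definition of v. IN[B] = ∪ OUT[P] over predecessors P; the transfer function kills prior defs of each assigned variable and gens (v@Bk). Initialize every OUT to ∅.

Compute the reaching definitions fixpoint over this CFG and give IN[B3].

Fixpoint table:
  B0:  IN={}  OUT={d@B0}
  B1:  IN={d@B0}  OUT={d@B1}
  B2:  IN={a@B3, c@B2, d@B1, e@B2, f@B3}  OUT={a@B2, c@B2, d@B1, e@B2, f@B3}
  B3:  IN={a@B2, c@B2, d@B1, e@B2, f@B3}  OUT={a@B3, c@B2, d@B1, e@B2, f@B3}
  B4:  IN={a@B3, c@B2, d@B1, e@B2, f@B3}  OUT={a@B3, b@B4, c@B2, d@B1, e@B2, f@B4}
  B5:  IN={a@B3, b@B4, c@B2, d@B1, e@B2, f@B4}  OUT={a@B3, b@B4, c@B5, d@B1, e@B2, f@B5}
  B6:  IN={a@B3, b@B4, c@B5, d@B1, e@B2, f@B5}  OUT={a@B3, b@B4, c@B5, d@B1, e@B2, f@B5}

Merge at B3: IN[B3] = OUT[B2] = {a@B2, c@B2, d@B1, e@B2, f@B3}

Answer: {a@B2, c@B2, d@B1, e@B2, f@B3}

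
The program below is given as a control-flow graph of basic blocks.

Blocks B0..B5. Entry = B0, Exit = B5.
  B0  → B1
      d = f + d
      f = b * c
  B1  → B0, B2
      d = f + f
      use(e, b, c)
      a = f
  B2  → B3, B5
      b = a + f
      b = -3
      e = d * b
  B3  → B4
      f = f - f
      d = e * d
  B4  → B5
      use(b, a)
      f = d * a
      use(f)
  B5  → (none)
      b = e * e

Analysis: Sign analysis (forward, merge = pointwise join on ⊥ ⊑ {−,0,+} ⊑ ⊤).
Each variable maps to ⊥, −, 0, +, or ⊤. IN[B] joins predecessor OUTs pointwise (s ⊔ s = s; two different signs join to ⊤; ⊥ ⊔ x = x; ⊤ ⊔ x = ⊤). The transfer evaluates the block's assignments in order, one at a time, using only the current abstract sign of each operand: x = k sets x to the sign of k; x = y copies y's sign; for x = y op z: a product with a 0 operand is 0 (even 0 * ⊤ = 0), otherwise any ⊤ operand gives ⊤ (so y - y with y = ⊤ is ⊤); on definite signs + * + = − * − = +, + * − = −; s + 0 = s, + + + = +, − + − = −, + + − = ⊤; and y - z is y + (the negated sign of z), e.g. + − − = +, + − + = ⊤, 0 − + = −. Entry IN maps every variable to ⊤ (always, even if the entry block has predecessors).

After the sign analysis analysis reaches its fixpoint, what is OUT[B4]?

Answer: {a: ⊤, b: -, c: ⊤, d: ⊤, e: ⊤, f: ⊤}

Working:
Fixpoint table:
  B0:   IN=(all ⊤)   OUT=(all ⊤)
  B1:   IN=(all ⊤)   OUT=(all ⊤)
  B2:   IN=(all ⊤)   OUT={b:-; rest ⊤}
  B3:   IN={b:-; rest ⊤}   OUT={b:-; rest ⊤}
  B4:   IN={b:-; rest ⊤}   OUT={b:-; rest ⊤}
  B5:   IN={b:-; rest ⊤}   OUT=(all ⊤)

Merge at B4: IN[B4] = OUT[B3] = {a: ⊤, b: -, c: ⊤, d: ⊤, e: ⊤, f: ⊤}
Applying B4's transfer function to that IN value gives OUT[B4] (row B4 above).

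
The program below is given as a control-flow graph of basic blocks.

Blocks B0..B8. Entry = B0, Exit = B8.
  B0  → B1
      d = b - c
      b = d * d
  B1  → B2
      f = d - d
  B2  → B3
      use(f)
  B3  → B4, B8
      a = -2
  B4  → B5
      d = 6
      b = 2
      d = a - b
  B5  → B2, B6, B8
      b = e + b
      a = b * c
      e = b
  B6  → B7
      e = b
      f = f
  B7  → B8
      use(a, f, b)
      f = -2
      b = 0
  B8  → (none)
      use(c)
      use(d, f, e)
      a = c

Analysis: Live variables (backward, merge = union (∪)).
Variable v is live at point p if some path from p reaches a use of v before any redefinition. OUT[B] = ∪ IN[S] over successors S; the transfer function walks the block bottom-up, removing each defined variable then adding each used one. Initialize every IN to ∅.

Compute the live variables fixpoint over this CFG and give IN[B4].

Answer: {a, c, e, f}

Derivation:
Converged values:
  B0: | IN={b, c, e} | OUT={c, d, e}
  B1: | IN={c, d, e} | OUT={c, d, e, f}
  B2: | IN={c, d, e, f} | OUT={c, d, e, f}
  B3: | IN={c, d, e, f} | OUT={a, c, d, e, f}
  B4: | IN={a, c, e, f} | OUT={b, c, d, e, f}
  B5: | IN={b, c, d, e, f} | OUT={a, b, c, d, e, f}
  B6: | IN={a, b, c, d, f} | OUT={a, b, c, d, e, f}
  B7: | IN={a, b, c, d, e, f} | OUT={c, d, e, f}
  B8: | IN={c, d, e, f} | OUT={}

Merge at B4: OUT[B4] = IN[B5] = {b, c, d, e, f}
Applying B4's transfer function to that OUT value gives IN[B4] (row B4 above).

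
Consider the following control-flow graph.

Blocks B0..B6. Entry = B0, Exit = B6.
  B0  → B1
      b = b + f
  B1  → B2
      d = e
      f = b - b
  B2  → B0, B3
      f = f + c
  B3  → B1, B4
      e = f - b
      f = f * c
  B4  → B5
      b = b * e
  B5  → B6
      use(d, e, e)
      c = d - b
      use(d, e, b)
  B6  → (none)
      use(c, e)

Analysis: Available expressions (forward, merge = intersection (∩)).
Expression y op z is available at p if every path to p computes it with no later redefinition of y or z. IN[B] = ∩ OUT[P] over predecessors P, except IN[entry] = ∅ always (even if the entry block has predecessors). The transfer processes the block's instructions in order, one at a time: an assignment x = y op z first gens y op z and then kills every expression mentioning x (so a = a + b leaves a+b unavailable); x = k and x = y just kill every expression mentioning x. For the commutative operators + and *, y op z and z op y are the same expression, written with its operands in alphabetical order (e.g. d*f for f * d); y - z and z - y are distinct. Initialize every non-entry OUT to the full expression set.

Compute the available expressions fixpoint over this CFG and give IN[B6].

Per-block solution:
  B0:   IN={}   OUT={}
  B1:   IN={}   OUT={b-b}
  B2:   IN={b-b}   OUT={b-b}
  B3:   IN={b-b}   OUT={b-b}
  B4:   IN={b-b}   OUT={}
  B5:   IN={}   OUT={d-b}
  B6:   IN={d-b}   OUT={d-b}

Merge at B6: IN[B6] = OUT[B5] = {d-b}

Answer: {d-b}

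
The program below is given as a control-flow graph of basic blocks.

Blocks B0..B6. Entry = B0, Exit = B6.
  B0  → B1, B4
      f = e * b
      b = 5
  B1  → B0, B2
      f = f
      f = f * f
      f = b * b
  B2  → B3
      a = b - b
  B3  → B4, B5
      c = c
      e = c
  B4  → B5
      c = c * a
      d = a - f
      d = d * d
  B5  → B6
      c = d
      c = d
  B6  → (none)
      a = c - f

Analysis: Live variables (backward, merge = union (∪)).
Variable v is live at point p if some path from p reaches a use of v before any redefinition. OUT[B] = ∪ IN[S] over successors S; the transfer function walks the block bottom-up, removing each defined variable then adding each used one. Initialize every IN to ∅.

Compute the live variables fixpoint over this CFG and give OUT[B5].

Converged values:
  B0:  IN={a, b, c, d, e}  OUT={a, b, c, d, e, f}
  B1:  IN={a, b, c, d, e, f}  OUT={a, b, c, d, e, f}
  B2:  IN={b, c, d, f}  OUT={a, c, d, f}
  B3:  IN={a, c, d, f}  OUT={a, c, d, f}
  B4:  IN={a, c, f}  OUT={d, f}
  B5:  IN={d, f}  OUT={c, f}
  B6:  IN={c, f}  OUT={}

Merge at B5: OUT[B5] = IN[B6] = {c, f}

Answer: {c, f}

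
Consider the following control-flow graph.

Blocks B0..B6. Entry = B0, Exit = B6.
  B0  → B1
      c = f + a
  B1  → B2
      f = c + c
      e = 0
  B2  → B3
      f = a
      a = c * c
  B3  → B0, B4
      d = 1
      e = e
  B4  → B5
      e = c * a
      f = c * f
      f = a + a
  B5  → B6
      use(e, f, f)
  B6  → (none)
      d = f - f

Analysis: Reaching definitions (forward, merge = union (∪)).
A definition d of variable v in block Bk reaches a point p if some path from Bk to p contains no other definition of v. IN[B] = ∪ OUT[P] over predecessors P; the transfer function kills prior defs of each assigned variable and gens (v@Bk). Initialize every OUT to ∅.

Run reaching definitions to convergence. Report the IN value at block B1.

Per-block solution:
  B0:   IN={a@B2, c@B0, d@B3, e@B3, f@B2}   OUT={a@B2, c@B0, d@B3, e@B3, f@B2}
  B1:   IN={a@B2, c@B0, d@B3, e@B3, f@B2}   OUT={a@B2, c@B0, d@B3, e@B1, f@B1}
  B2:   IN={a@B2, c@B0, d@B3, e@B1, f@B1}   OUT={a@B2, c@B0, d@B3, e@B1, f@B2}
  B3:   IN={a@B2, c@B0, d@B3, e@B1, f@B2}   OUT={a@B2, c@B0, d@B3, e@B3, f@B2}
  B4:   IN={a@B2, c@B0, d@B3, e@B3, f@B2}   OUT={a@B2, c@B0, d@B3, e@B4, f@B4}
  B5:   IN={a@B2, c@B0, d@B3, e@B4, f@B4}   OUT={a@B2, c@B0, d@B3, e@B4, f@B4}
  B6:   IN={a@B2, c@B0, d@B3, e@B4, f@B4}   OUT={a@B2, c@B0, d@B6, e@B4, f@B4}

Merge at B1: IN[B1] = OUT[B0] = {a@B2, c@B0, d@B3, e@B3, f@B2}

Answer: {a@B2, c@B0, d@B3, e@B3, f@B2}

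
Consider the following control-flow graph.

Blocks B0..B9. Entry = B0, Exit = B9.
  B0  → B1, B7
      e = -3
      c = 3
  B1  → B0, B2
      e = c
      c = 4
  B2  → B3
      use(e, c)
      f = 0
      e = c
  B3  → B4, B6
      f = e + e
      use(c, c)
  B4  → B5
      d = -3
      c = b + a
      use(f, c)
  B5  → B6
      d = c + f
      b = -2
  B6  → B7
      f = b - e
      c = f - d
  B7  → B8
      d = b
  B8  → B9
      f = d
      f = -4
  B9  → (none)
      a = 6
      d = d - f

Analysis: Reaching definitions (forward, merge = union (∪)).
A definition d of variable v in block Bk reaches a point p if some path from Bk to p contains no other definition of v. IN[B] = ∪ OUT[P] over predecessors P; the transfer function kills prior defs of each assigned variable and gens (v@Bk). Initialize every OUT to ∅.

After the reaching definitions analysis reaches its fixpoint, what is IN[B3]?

Fixpoint table:
  B0:   IN={c@B1, e@B1}   OUT={c@B0, e@B0}
  B1:   IN={c@B0, e@B0}   OUT={c@B1, e@B1}
  B2:   IN={c@B1, e@B1}   OUT={c@B1, e@B2, f@B2}
  B3:   IN={c@B1, e@B2, f@B2}   OUT={c@B1, e@B2, f@B3}
  B4:   IN={c@B1, e@B2, f@B3}   OUT={c@B4, d@B4, e@B2, f@B3}
  B5:   IN={c@B4, d@B4, e@B2, f@B3}   OUT={b@B5, c@B4, d@B5, e@B2, f@B3}
  B6:   IN={b@B5, c@B1, c@B4, d@B5, e@B2, f@B3}   OUT={b@B5, c@B6, d@B5, e@B2, f@B6}
  B7:   IN={b@B5, c@B0, c@B6, d@B5, e@B0, e@B2, f@B6}   OUT={b@B5, c@B0, c@B6, d@B7, e@B0, e@B2, f@B6}
  B8:   IN={b@B5, c@B0, c@B6, d@B7, e@B0, e@B2, f@B6}   OUT={b@B5, c@B0, c@B6, d@B7, e@B0, e@B2, f@B8}
  B9:   IN={b@B5, c@B0, c@B6, d@B7, e@B0, e@B2, f@B8}   OUT={a@B9, b@B5, c@B0, c@B6, d@B9, e@B0, e@B2, f@B8}

Merge at B3: IN[B3] = OUT[B2] = {c@B1, e@B2, f@B2}

Answer: {c@B1, e@B2, f@B2}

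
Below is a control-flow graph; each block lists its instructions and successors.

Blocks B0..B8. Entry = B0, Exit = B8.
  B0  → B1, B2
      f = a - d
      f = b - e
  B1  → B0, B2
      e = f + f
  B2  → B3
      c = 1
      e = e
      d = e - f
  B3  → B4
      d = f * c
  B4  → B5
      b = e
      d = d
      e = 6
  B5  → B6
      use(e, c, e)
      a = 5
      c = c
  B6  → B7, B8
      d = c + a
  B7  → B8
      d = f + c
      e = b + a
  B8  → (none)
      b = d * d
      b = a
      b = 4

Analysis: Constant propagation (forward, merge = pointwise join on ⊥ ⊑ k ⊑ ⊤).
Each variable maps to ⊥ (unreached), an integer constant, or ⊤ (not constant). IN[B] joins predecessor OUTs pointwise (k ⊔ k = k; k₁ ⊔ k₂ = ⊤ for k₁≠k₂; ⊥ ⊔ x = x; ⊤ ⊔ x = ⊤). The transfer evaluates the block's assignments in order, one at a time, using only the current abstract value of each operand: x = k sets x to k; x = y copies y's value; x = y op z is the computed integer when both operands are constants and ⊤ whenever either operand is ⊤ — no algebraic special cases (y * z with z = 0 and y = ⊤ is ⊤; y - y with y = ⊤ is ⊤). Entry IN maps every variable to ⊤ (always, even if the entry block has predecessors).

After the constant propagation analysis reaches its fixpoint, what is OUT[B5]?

Answer: {a: 5, b: ⊤, c: 1, d: ⊤, e: 6, f: ⊤}

Derivation:
Per-block solution:
  B0: | IN=(all ⊤) | OUT=(all ⊤)
  B1: | IN=(all ⊤) | OUT=(all ⊤)
  B2: | IN=(all ⊤) | OUT={c:1; rest ⊤}
  B3: | IN={c:1; rest ⊤} | OUT={c:1; rest ⊤}
  B4: | IN={c:1; rest ⊤} | OUT={c:1, e:6; rest ⊤}
  B5: | IN={c:1, e:6; rest ⊤} | OUT={a:5, c:1, e:6; rest ⊤}
  B6: | IN={a:5, c:1, e:6; rest ⊤} | OUT={a:5, c:1, d:6, e:6; rest ⊤}
  B7: | IN={a:5, c:1, d:6, e:6; rest ⊤} | OUT={a:5, c:1; rest ⊤}
  B8: | IN={a:5, c:1; rest ⊤} | OUT={a:5, b:4, c:1; rest ⊤}

Merge at B5: IN[B5] = OUT[B4] = {a: ⊤, b: ⊤, c: 1, d: ⊤, e: 6, f: ⊤}
Applying B5's transfer function to that IN value gives OUT[B5] (row B5 above).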